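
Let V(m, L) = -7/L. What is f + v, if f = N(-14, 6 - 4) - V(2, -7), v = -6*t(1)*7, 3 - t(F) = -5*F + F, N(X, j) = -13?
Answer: -308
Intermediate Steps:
t(F) = 3 + 4*F (t(F) = 3 - (-5*F + F) = 3 - (-4)*F = 3 + 4*F)
v = -294 (v = -6*(3 + 4*1)*7 = -6*(3 + 4)*7 = -6*7*7 = -42*7 = -294)
f = -14 (f = -13 - (-7)/(-7) = -13 - (-7)*(-1)/7 = -13 - 1*1 = -13 - 1 = -14)
f + v = -14 - 294 = -308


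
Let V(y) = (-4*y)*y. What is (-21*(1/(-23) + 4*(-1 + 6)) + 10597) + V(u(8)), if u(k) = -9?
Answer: 226640/23 ≈ 9853.9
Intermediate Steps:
V(y) = -4*y²
(-21*(1/(-23) + 4*(-1 + 6)) + 10597) + V(u(8)) = (-21*(1/(-23) + 4*(-1 + 6)) + 10597) - 4*(-9)² = (-21*(-1/23 + 4*5) + 10597) - 4*81 = (-21*(-1/23 + 20) + 10597) - 324 = (-21*459/23 + 10597) - 324 = (-9639/23 + 10597) - 324 = 234092/23 - 324 = 226640/23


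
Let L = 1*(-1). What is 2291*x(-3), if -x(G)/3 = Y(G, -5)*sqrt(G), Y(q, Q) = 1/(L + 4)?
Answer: -2291*I*sqrt(3) ≈ -3968.1*I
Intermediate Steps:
L = -1
Y(q, Q) = 1/3 (Y(q, Q) = 1/(-1 + 4) = 1/3)
x(G) = -sqrt(G)
2291*x(-3) = 2291*(-sqrt(-3)) = 2291*(-I*sqrt(3)) = -2291*I*sqrt(3)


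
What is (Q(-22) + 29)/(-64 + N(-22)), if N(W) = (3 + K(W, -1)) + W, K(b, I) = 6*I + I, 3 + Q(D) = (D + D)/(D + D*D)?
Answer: -272/945 ≈ -0.28783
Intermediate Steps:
Q(D) = -3 + 2*D/(D + D**2) (Q(D) = -3 + (D + D)/(D + D*D) = -3 + (2*D)/(D + D**2) = -3 + 2*D/(D + D**2))
K(b, I) = 7*I
N(W) = -4 + W (N(W) = (3 + 7*(-1)) + W = (3 - 7) + W = -4 + W)
(Q(-22) + 29)/(-64 + N(-22)) = ((-1 - 3*(-22))/(1 - 22) + 29)/(-64 + (-4 - 22)) = ((-1 + 66)/(-21) + 29)/(-64 - 26) = (-1/21*65 + 29)/(-90) = (-65/21 + 29)*(-1/90) = (544/21)*(-1/90) = -272/945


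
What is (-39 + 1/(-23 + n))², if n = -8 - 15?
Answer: 3222025/2116 ≈ 1522.7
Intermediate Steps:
n = -23
(-39 + 1/(-23 + n))² = (-39 + 1/(-23 - 23))² = (-39 + 1/(-46))² = (-39 - 1/46)² = (-1795/46)² = 3222025/2116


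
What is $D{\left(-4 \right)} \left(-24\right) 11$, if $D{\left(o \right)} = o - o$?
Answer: $0$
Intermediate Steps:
$D{\left(o \right)} = 0$
$D{\left(-4 \right)} \left(-24\right) 11 = 0 \left(-24\right) 11 = 0 \cdot 11 = 0$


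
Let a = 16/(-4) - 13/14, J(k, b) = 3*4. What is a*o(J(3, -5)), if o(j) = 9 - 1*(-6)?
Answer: -1035/14 ≈ -73.929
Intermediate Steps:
J(k, b) = 12
o(j) = 15 (o(j) = 9 + 6 = 15)
a = -69/14 (a = 16*(-¼) - 13*1/14 = -4 - 13/14 = -69/14 ≈ -4.9286)
a*o(J(3, -5)) = -69/14*15 = -1035/14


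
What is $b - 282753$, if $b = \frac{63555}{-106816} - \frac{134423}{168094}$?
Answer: $- \frac{2538445774091725}{8977564352} \approx -2.8275 \cdot 10^{5}$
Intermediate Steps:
$b = - \frac{12520870669}{8977564352}$ ($b = 63555 \left(- \frac{1}{106816}\right) - \frac{134423}{168094} = - \frac{63555}{106816} - \frac{134423}{168094} = - \frac{12520870669}{8977564352} \approx -1.3947$)
$b - 282753 = - \frac{12520870669}{8977564352} - 282753 = - \frac{2538445774091725}{8977564352}$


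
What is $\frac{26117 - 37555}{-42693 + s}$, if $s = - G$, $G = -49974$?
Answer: $- \frac{11438}{7281} \approx -1.5709$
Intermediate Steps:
$s = 49974$ ($s = \left(-1\right) \left(-49974\right) = 49974$)
$\frac{26117 - 37555}{-42693 + s} = \frac{26117 - 37555}{-42693 + 49974} = - \frac{11438}{7281}$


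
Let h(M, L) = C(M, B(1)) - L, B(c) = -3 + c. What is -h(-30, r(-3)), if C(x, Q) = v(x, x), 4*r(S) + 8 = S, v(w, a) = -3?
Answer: ¼ ≈ 0.25000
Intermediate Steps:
r(S) = -2 + S/4
C(x, Q) = -3
h(M, L) = -3 - L
-h(-30, r(-3)) = -(-3 - (-2 + (¼)*(-3))) = -(-3 - (-2 - ¾)) = -(-3 - 1*(-11/4)) = -(-3 + 11/4) = -1*(-¼) = ¼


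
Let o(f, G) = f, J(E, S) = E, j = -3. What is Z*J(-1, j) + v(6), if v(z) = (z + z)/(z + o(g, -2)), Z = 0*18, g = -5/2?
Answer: 24/7 ≈ 3.4286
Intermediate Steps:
g = -5/2 (g = -5*½ = -5/2 ≈ -2.5000)
Z = 0
v(z) = 2*z/(-5/2 + z) (v(z) = (z + z)/(z - 5/2) = (2*z)/(-5/2 + z) = 2*z/(-5/2 + z))
Z*J(-1, j) + v(6) = 0*(-1) + 4*6/(-5 + 2*6) = 0 + 4*6/(-5 + 12) = 0 + 4*6/7 = 0 + 4*6*(⅐) = 0 + 24/7 = 24/7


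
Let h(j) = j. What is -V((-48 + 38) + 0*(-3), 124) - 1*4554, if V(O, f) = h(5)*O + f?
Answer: -4628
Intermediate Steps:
V(O, f) = f + 5*O (V(O, f) = 5*O + f = f + 5*O)
-V((-48 + 38) + 0*(-3), 124) - 1*4554 = -(124 + 5*((-48 + 38) + 0*(-3))) - 1*4554 = -(124 + 5*(-10 + 0)) - 4554 = -(124 + 5*(-10)) - 4554 = -(124 - 50) - 4554 = -1*74 - 4554 = -74 - 4554 = -4628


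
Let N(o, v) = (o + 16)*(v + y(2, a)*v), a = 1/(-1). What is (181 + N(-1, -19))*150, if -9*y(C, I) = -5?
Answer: -39350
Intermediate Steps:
a = -1
y(C, I) = 5/9 (y(C, I) = -⅑*(-5) = 5/9)
N(o, v) = 14*v*(16 + o)/9 (N(o, v) = (o + 16)*(v + 5*v/9) = (16 + o)*(14*v/9) = 14*v*(16 + o)/9)
(181 + N(-1, -19))*150 = (181 + (14/9)*(-19)*(16 - 1))*150 = (181 + (14/9)*(-19)*15)*150 = (181 - 1330/3)*150 = -787/3*150 = -39350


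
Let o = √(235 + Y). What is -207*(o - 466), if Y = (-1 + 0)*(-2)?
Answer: 96462 - 207*√237 ≈ 93275.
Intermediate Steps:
Y = 2 (Y = -1*(-2) = 2)
o = √237 (o = √(235 + 2) = √237 ≈ 15.395)
-207*(o - 466) = -207*(√237 - 466) = -207*(-466 + √237) = 96462 - 207*√237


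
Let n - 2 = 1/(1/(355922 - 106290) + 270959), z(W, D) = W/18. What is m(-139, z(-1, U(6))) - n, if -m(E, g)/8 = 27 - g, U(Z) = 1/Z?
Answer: -132980315163662/608760333801 ≈ -218.44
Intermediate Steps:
z(W, D) = W/18 (z(W, D) = W*(1/18) = W/18)
m(E, g) = -216 + 8*g (m(E, g) = -8*(27 - g) = -216 + 8*g)
n = 135280323810/67640037089 (n = 2 + 1/(1/(355922 - 106290) + 270959) = 2 + 1/(1/249632 + 270959) = 2 + 1/(67640037089/249632) = 2 + 249632/67640037089 = 135280323810/67640037089 ≈ 2.0000)
m(-139, z(-1, U(6))) - n = (-216 + 8*((1/18)*(-1))) - 1*135280323810/67640037089 = (-216 + 8*(-1/18)) - 135280323810/67640037089 = (-216 - 4/9) - 135280323810/67640037089 = -1948/9 - 135280323810/67640037089 = -132980315163662/608760333801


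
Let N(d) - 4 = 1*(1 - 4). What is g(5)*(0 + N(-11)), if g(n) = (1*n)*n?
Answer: 25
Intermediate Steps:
g(n) = n² (g(n) = n*n = n²)
N(d) = 1 (N(d) = 4 + 1*(1 - 4) = 4 + 1*(-3) = 4 - 3 = 1)
g(5)*(0 + N(-11)) = 5²*(0 + 1) = 25*1 = 25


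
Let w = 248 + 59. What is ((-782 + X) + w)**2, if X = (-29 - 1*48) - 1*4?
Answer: 309136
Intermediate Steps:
X = -81 (X = (-29 - 48) - 4 = -77 - 4 = -81)
w = 307
((-782 + X) + w)**2 = ((-782 - 81) + 307)**2 = (-863 + 307)**2 = (-556)**2 = 309136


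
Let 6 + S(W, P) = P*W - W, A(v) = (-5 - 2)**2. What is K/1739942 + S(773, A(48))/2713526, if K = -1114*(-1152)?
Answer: 886723065711/1180344463873 ≈ 0.75124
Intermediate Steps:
K = 1283328
A(v) = 49 (A(v) = (-7)**2 = 49)
S(W, P) = -6 - W + P*W (S(W, P) = -6 + (P*W - W) = -6 + (-W + P*W) = -6 - W + P*W)
K/1739942 + S(773, A(48))/2713526 = 1283328/1739942 + (-6 - 1*773 + 49*773)/2713526 = 1283328*(1/1739942) + (-6 - 773 + 37877)*(1/2713526) = 641664/869971 + 37098*(1/2713526) = 641664/869971 + 18549/1356763 = 886723065711/1180344463873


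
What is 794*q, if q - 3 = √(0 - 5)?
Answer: 2382 + 794*I*√5 ≈ 2382.0 + 1775.4*I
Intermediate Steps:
q = 3 + I*√5 (q = 3 + √(0 - 5) = 3 + √(-5) = 3 + I*√5 ≈ 3.0 + 2.2361*I)
794*q = 794*(3 + I*√5) = 2382 + 794*I*√5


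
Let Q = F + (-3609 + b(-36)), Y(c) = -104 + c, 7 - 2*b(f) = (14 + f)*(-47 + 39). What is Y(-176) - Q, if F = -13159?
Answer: 33145/2 ≈ 16573.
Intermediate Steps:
b(f) = 119/2 + 4*f (b(f) = 7/2 - (14 + f)*(-47 + 39)/2 = 7/2 - (14 + f)*(-8)/2 = 7/2 - (-112 - 8*f)/2 = 7/2 + (56 + 4*f) = 119/2 + 4*f)
Q = -33705/2 (Q = -13159 + (-3609 + (119/2 + 4*(-36))) = -13159 + (-3609 + (119/2 - 144)) = -13159 + (-3609 - 169/2) = -13159 - 7387/2 = -33705/2 ≈ -16853.)
Y(-176) - Q = (-104 - 176) - 1*(-33705/2) = -280 + 33705/2 = 33145/2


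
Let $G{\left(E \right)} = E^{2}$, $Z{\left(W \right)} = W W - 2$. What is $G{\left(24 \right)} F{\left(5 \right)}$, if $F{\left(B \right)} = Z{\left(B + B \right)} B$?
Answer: $282240$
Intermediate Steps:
$Z{\left(W \right)} = -2 + W^{2}$ ($Z{\left(W \right)} = W^{2} - 2 = -2 + W^{2}$)
$F{\left(B \right)} = B \left(-2 + 4 B^{2}\right)$ ($F{\left(B \right)} = \left(-2 + \left(B + B\right)^{2}\right) B = \left(-2 + \left(2 B\right)^{2}\right) B = \left(-2 + 4 B^{2}\right) B = B \left(-2 + 4 B^{2}\right)$)
$G{\left(24 \right)} F{\left(5 \right)} = 24^{2} \left(\left(-2\right) 5 + 4 \cdot 5^{3}\right) = 576 \left(-10 + 4 \cdot 125\right) = 576 \left(-10 + 500\right) = 576 \cdot 490 = 282240$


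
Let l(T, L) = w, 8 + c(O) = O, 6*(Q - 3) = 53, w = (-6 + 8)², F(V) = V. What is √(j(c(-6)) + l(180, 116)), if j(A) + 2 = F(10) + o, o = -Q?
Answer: √6/6 ≈ 0.40825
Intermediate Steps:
w = 4 (w = 2² = 4)
Q = 71/6 (Q = 3 + (⅙)*53 = 3 + 53/6 = 71/6 ≈ 11.833)
c(O) = -8 + O
l(T, L) = 4
o = -71/6 (o = -1*71/6 = -71/6 ≈ -11.833)
j(A) = -23/6 (j(A) = -2 + (10 - 71/6) = -2 - 11/6 = -23/6)
√(j(c(-6)) + l(180, 116)) = √(-23/6 + 4) = √(⅙) = √6/6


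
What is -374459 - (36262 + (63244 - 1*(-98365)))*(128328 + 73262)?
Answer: -39889189349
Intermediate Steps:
-374459 - (36262 + (63244 - 1*(-98365)))*(128328 + 73262) = -374459 - (36262 + (63244 + 98365))*201590 = -374459 - (36262 + 161609)*201590 = -374459 - 197871*201590 = -374459 - 1*39888814890 = -374459 - 39888814890 = -39889189349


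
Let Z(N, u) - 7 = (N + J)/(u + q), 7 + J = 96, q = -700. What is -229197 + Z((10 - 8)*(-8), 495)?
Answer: -46984023/205 ≈ -2.2919e+5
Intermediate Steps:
J = 89 (J = -7 + 96 = 89)
Z(N, u) = 7 + (89 + N)/(-700 + u) (Z(N, u) = 7 + (N + 89)/(u - 700) = 7 + (89 + N)/(-700 + u))
-229197 + Z((10 - 8)*(-8), 495) = -229197 + (-4811 + (10 - 8)*(-8) + 7*495)/(-700 + 495) = -229197 + (-4811 + 2*(-8) + 3465)/(-205) = -229197 - (-4811 - 16 + 3465)/205 = -229197 - 1/205*(-1362) = -229197 + 1362/205 = -46984023/205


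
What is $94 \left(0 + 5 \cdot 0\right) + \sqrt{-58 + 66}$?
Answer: $2 \sqrt{2} \approx 2.8284$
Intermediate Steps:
$94 \left(0 + 5 \cdot 0\right) + \sqrt{-58 + 66} = 94 \left(0 + 0\right) + \sqrt{8} = 94 \cdot 0 + 2 \sqrt{2} = 0 + 2 \sqrt{2} = 2 \sqrt{2}$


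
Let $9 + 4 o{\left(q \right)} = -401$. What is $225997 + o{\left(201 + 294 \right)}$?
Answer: $\frac{451789}{2} \approx 2.2589 \cdot 10^{5}$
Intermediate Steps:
$o{\left(q \right)} = - \frac{205}{2}$ ($o{\left(q \right)} = - \frac{9}{4} + \frac{1}{4} \left(-401\right) = - \frac{9}{4} - \frac{401}{4} = - \frac{205}{2}$)
$225997 + o{\left(201 + 294 \right)} = 225997 - \frac{205}{2} = \frac{451789}{2}$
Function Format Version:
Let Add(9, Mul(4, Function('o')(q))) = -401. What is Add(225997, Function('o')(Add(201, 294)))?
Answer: Rational(451789, 2) ≈ 2.2589e+5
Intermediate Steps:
Function('o')(q) = Rational(-205, 2) (Function('o')(q) = Add(Rational(-9, 4), Mul(Rational(1, 4), -401)) = Add(Rational(-9, 4), Rational(-401, 4)) = Rational(-205, 2))
Add(225997, Function('o')(Add(201, 294))) = Add(225997, Rational(-205, 2)) = Rational(451789, 2)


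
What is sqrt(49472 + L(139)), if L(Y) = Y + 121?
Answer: 2*sqrt(12433) ≈ 223.01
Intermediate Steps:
L(Y) = 121 + Y
sqrt(49472 + L(139)) = sqrt(49472 + (121 + 139)) = sqrt(49472 + 260) = sqrt(49732) = 2*sqrt(12433)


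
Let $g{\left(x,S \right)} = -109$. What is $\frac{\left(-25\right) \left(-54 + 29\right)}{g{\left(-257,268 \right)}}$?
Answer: $- \frac{625}{109} \approx -5.7339$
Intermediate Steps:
$\frac{\left(-25\right) \left(-54 + 29\right)}{g{\left(-257,268 \right)}} = \frac{\left(-25\right) \left(-54 + 29\right)}{-109} = \left(-25\right) \left(-25\right) \left(- \frac{1}{109}\right) = 625 \left(- \frac{1}{109}\right) = - \frac{625}{109}$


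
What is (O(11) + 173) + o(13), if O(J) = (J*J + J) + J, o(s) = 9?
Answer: 325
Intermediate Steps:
O(J) = J² + 2*J (O(J) = (J² + J) + J = (J + J²) + J = J² + 2*J)
(O(11) + 173) + o(13) = (11*(2 + 11) + 173) + 9 = (11*13 + 173) + 9 = (143 + 173) + 9 = 316 + 9 = 325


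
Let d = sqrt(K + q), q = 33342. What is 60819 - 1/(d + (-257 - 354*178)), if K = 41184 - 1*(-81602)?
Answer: 243446915624096/4002810233 + 4*sqrt(9758)/4002810233 ≈ 60819.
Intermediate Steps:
K = 122786 (K = 41184 + 81602 = 122786)
d = 4*sqrt(9758) (d = sqrt(122786 + 33342) = sqrt(156128) = 4*sqrt(9758) ≈ 395.13)
60819 - 1/(d + (-257 - 354*178)) = 60819 - 1/(4*sqrt(9758) + (-257 - 354*178)) = 60819 - 1/(4*sqrt(9758) + (-257 - 63012)) = 60819 - 1/(4*sqrt(9758) - 63269) = 60819 - 1/(-63269 + 4*sqrt(9758))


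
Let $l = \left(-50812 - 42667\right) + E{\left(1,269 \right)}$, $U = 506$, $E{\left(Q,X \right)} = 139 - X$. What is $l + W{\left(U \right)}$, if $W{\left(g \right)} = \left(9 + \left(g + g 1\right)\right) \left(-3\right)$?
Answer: $-96672$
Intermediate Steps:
$l = -93609$ ($l = \left(-50812 - 42667\right) + \left(139 - 269\right) = -93479 + \left(139 - 269\right) = -93479 - 130 = -93609$)
$W{\left(g \right)} = -27 - 6 g$ ($W{\left(g \right)} = \left(9 + \left(g + g\right)\right) \left(-3\right) = \left(9 + 2 g\right) \left(-3\right) = -27 - 6 g$)
$l + W{\left(U \right)} = -93609 - 3063 = -96672$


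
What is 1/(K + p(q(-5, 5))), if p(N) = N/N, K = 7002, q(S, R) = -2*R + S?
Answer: 1/7003 ≈ 0.00014280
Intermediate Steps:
q(S, R) = S - 2*R
p(N) = 1
1/(K + p(q(-5, 5))) = 1/(7002 + 1) = 1/7003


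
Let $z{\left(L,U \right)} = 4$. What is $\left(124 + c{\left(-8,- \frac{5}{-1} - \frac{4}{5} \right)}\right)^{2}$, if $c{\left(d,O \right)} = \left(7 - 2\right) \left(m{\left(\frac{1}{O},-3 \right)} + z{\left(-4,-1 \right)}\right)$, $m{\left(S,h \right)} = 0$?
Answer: $20736$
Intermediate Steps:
$c{\left(d,O \right)} = 20$ ($c{\left(d,O \right)} = \left(7 - 2\right) \left(0 + 4\right) = 5 \cdot 4 = 20$)
$\left(124 + c{\left(-8,- \frac{5}{-1} - \frac{4}{5} \right)}\right)^{2} = \left(124 + 20\right)^{2} = 144^{2} = 20736$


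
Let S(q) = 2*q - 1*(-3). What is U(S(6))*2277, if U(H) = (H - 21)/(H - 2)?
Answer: -13662/13 ≈ -1050.9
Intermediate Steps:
S(q) = 3 + 2*q (S(q) = 2*q + 3 = 3 + 2*q)
U(H) = (-21 + H)/(-2 + H)
U(S(6))*2277 = ((-21 + (3 + 2*6))/(-2 + (3 + 2*6)))*2277 = ((-21 + (3 + 12))/(-2 + (3 + 12)))*2277 = ((-21 + 15)/(-2 + 15))*2277 = (-6/13)*2277 = ((1/13)*(-6))*2277 = -6/13*2277 = -13662/13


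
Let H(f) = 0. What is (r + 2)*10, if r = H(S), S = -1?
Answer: 20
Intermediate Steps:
r = 0
(r + 2)*10 = (0 + 2)*10 = 2*10 = 20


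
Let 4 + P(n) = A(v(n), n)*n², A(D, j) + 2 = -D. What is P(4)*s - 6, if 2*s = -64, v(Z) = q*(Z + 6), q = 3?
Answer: 16506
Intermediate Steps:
v(Z) = 18 + 3*Z (v(Z) = 3*(Z + 6) = 3*(6 + Z) = 18 + 3*Z)
s = -32 (s = (½)*(-64) = -32)
A(D, j) = -2 - D
P(n) = -4 + n²*(-20 - 3*n) (P(n) = -4 + (-2 - (18 + 3*n))*n² = -4 + (-2 + (-18 - 3*n))*n² = -4 + (-20 - 3*n)*n² = -4 + n²*(-20 - 3*n))
P(4)*s - 6 = (-4 - 1*4²*(20 + 3*4))*(-32) - 6 = (-4 - 1*16*(20 + 12))*(-32) - 6 = (-4 - 1*16*32)*(-32) - 6 = (-4 - 512)*(-32) - 6 = -516*(-32) - 6 = 16512 - 6 = 16506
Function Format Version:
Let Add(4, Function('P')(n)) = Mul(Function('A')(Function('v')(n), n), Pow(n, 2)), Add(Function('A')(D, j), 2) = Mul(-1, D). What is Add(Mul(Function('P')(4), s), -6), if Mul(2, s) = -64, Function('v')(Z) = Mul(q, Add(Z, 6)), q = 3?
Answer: 16506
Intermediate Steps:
Function('v')(Z) = Add(18, Mul(3, Z)) (Function('v')(Z) = Mul(3, Add(Z, 6)) = Mul(3, Add(6, Z)) = Add(18, Mul(3, Z)))
s = -32 (s = Mul(Rational(1, 2), -64) = -32)
Function('A')(D, j) = Add(-2, Mul(-1, D))
Function('P')(n) = Add(-4, Mul(Pow(n, 2), Add(-20, Mul(-3, n)))) (Function('P')(n) = Add(-4, Mul(Add(-2, Mul(-1, Add(18, Mul(3, n)))), Pow(n, 2))) = Add(-4, Mul(Add(-2, Add(-18, Mul(-3, n))), Pow(n, 2))) = Add(-4, Mul(Add(-20, Mul(-3, n)), Pow(n, 2))) = Add(-4, Mul(Pow(n, 2), Add(-20, Mul(-3, n)))))
Add(Mul(Function('P')(4), s), -6) = Add(Mul(Add(-4, Mul(-1, Pow(4, 2), Add(20, Mul(3, 4)))), -32), -6) = Add(Mul(Add(-4, Mul(-1, 16, Add(20, 12))), -32), -6) = Add(Mul(Add(-4, Mul(-1, 16, 32)), -32), -6) = Add(Mul(Add(-4, -512), -32), -6) = Add(Mul(-516, -32), -6) = Add(16512, -6) = 16506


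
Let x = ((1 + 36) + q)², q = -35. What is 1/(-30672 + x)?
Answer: -1/30668 ≈ -3.2607e-5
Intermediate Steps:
x = 4 (x = ((1 + 36) - 35)² = (37 - 35)² = 2² = 4)
1/(-30672 + x) = 1/(-30672 + 4) = 1/(-30668) = -1/30668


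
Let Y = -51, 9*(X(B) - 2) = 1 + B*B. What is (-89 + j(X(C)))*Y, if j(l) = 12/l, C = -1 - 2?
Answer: 30396/7 ≈ 4342.3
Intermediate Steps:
C = -3
X(B) = 19/9 + B**2/9 (X(B) = 2 + (1 + B*B)/9 = 2 + (1 + B**2)/9 = 2 + (1/9 + B**2/9) = 19/9 + B**2/9)
(-89 + j(X(C)))*Y = (-89 + 12/(19/9 + (1/9)*(-3)**2))*(-51) = (-89 + 12/(19/9 + (1/9)*9))*(-51) = (-89 + 12/(19/9 + 1))*(-51) = (-89 + 12/(28/9))*(-51) = (-89 + 12*(9/28))*(-51) = (-89 + 27/7)*(-51) = -596/7*(-51) = 30396/7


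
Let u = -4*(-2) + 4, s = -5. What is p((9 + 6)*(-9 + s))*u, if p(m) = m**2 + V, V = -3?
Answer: 529164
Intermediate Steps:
p(m) = -3 + m**2 (p(m) = m**2 - 3 = -3 + m**2)
u = 12 (u = 8 + 4 = 12)
p((9 + 6)*(-9 + s))*u = (-3 + ((9 + 6)*(-9 - 5))**2)*12 = (-3 + (15*(-14))**2)*12 = (-3 + (-210)**2)*12 = (-3 + 44100)*12 = 44097*12 = 529164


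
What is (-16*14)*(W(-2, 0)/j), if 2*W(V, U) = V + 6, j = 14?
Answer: -32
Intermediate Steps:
W(V, U) = 3 + V/2 (W(V, U) = (V + 6)/2 = (6 + V)/2 = 3 + V/2)
(-16*14)*(W(-2, 0)/j) = (-16*14)*((3 + (½)*(-2))/14) = -224*(3 - 1)/14 = -448/14 = -224*⅐ = -32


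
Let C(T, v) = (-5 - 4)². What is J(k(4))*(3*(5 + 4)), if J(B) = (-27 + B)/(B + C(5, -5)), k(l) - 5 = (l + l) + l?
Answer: -135/49 ≈ -2.7551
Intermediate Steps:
C(T, v) = 81 (C(T, v) = (-9)² = 81)
k(l) = 5 + 3*l (k(l) = 5 + ((l + l) + l) = 5 + (2*l + l) = 5 + 3*l)
J(B) = (-27 + B)/(81 + B) (J(B) = (-27 + B)/(B + 81) = (-27 + B)/(81 + B))
J(k(4))*(3*(5 + 4)) = ((-27 + (5 + 3*4))/(81 + (5 + 3*4)))*(3*(5 + 4)) = ((-27 + (5 + 12))/(81 + (5 + 12)))*(3*9) = ((-27 + 17)/(81 + 17))*27 = (-10/98)*27 = ((1/98)*(-10))*27 = -5/49*27 = -135/49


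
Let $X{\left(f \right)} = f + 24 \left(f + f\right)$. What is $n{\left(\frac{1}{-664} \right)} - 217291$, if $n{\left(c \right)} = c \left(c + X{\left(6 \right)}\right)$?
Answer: $- \frac{95802927951}{440896} \approx -2.1729 \cdot 10^{5}$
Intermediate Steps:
$X{\left(f \right)} = 49 f$ ($X{\left(f \right)} = f + 24 \cdot 2 f = f + 48 f = 49 f$)
$n{\left(c \right)} = c \left(294 + c\right)$ ($n{\left(c \right)} = c \left(c + 49 \cdot 6\right) = c \left(c + 294\right) = c \left(294 + c\right)$)
$n{\left(\frac{1}{-664} \right)} - 217291 = \frac{294 + \frac{1}{-664}}{-664} - 217291 = - \frac{294 - \frac{1}{664}}{664} - 217291 = \left(- \frac{1}{664}\right) \frac{195215}{664} - 217291 = - \frac{195215}{440896} - 217291 = - \frac{95802927951}{440896}$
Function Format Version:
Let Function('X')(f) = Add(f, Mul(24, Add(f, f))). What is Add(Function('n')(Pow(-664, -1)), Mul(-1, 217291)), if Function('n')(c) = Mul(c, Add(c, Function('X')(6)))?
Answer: Rational(-95802927951, 440896) ≈ -2.1729e+5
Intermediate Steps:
Function('X')(f) = Mul(49, f) (Function('X')(f) = Add(f, Mul(24, Mul(2, f))) = Add(f, Mul(48, f)) = Mul(49, f))
Function('n')(c) = Mul(c, Add(294, c)) (Function('n')(c) = Mul(c, Add(c, Mul(49, 6))) = Mul(c, Add(c, 294)) = Mul(c, Add(294, c)))
Add(Function('n')(Pow(-664, -1)), Mul(-1, 217291)) = Add(Mul(Pow(-664, -1), Add(294, Pow(-664, -1))), Mul(-1, 217291)) = Add(Mul(Rational(-1, 664), Add(294, Rational(-1, 664))), -217291) = Add(Mul(Rational(-1, 664), Rational(195215, 664)), -217291) = Add(Rational(-195215, 440896), -217291) = Rational(-95802927951, 440896)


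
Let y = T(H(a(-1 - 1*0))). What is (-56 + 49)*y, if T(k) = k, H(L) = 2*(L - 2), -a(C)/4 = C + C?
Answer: -84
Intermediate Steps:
a(C) = -8*C (a(C) = -4*(C + C) = -8*C)
H(L) = -4 + 2*L (H(L) = 2*(-2 + L) = -4 + 2*L)
y = 12 (y = -4 + 2*(-8*(-1 - 1*0)) = -4 + 2*(-8*(-1 + 0)) = -4 + 2*(-8*(-1)) = -4 + 2*8 = -4 + 16 = 12)
(-56 + 49)*y = (-56 + 49)*12 = -7*12 = -84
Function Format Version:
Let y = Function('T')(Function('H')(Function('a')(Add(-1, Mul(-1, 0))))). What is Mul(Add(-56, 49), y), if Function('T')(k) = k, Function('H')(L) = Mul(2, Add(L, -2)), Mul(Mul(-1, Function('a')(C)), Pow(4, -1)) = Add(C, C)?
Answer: -84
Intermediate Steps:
Function('a')(C) = Mul(-8, C) (Function('a')(C) = Mul(-4, Add(C, C)) = Mul(-4, Mul(2, C)) = Mul(-8, C))
Function('H')(L) = Add(-4, Mul(2, L)) (Function('H')(L) = Mul(2, Add(-2, L)) = Add(-4, Mul(2, L)))
y = 12 (y = Add(-4, Mul(2, Mul(-8, Add(-1, Mul(-1, 0))))) = Add(-4, Mul(2, Mul(-8, Add(-1, 0)))) = Add(-4, Mul(2, Mul(-8, -1))) = Add(-4, Mul(2, 8)) = Add(-4, 16) = 12)
Mul(Add(-56, 49), y) = Mul(Add(-56, 49), 12) = Mul(-7, 12) = -84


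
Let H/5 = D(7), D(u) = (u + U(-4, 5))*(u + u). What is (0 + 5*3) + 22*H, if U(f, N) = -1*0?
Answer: 10795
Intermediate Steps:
U(f, N) = 0
D(u) = 2*u² (D(u) = (u + 0)*(u + u) = u*(2*u) = 2*u²)
H = 490 (H = 5*(2*7²) = 5*(2*49) = 5*98 = 490)
(0 + 5*3) + 22*H = (0 + 5*3) + 22*490 = (0 + 15) + 10780 = 15 + 10780 = 10795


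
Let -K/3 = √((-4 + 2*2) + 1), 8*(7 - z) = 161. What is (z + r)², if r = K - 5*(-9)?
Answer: 53361/64 ≈ 833.77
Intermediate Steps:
z = -105/8 (z = 7 - ⅛*161 = 7 - 161/8 = -105/8 ≈ -13.125)
K = -3 (K = -3*√((-4 + 2*2) + 1) = -3*√((-4 + 4) + 1) = -3*√(0 + 1) = -3*√1 = -3*1 = -3)
r = 42 (r = -3 - 5*(-9) = -3 + 45 = 42)
(z + r)² = (-105/8 + 42)² = (231/8)² = 53361/64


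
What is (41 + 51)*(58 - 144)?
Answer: -7912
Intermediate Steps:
(41 + 51)*(58 - 144) = 92*(-86) = -7912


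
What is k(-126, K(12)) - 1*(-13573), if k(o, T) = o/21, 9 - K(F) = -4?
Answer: 13567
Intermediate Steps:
K(F) = 13 (K(F) = 9 - 1*(-4) = 9 + 4 = 13)
k(o, T) = o/21 (k(o, T) = o*(1/21) = o/21)
k(-126, K(12)) - 1*(-13573) = (1/21)*(-126) - 1*(-13573) = -6 + 13573 = 13567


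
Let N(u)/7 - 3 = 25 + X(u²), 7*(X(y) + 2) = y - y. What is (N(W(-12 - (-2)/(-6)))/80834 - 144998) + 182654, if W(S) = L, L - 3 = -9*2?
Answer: 117072511/3109 ≈ 37656.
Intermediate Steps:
L = -15 (L = 3 - 9*2 = 3 - 18 = -15)
X(y) = -2 (X(y) = -2 + (y - y)/7 = -2 + (⅐)*0 = -2 + 0 = -2)
W(S) = -15
N(u) = 182 (N(u) = 21 + 7*(25 - 2) = 21 + 7*23 = 21 + 161 = 182)
(N(W(-12 - (-2)/(-6)))/80834 - 144998) + 182654 = (182/80834 - 144998) + 182654 = (182*(1/80834) - 144998) + 182654 = (7/3109 - 144998) + 182654 = -450798775/3109 + 182654 = 117072511/3109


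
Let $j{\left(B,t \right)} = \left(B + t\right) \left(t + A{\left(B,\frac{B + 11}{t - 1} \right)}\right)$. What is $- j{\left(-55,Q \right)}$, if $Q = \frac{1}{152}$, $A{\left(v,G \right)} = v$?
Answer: $- \frac{69872881}{23104} \approx -3024.3$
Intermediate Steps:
$Q = \frac{1}{152} \approx 0.0065789$
$j{\left(B,t \right)} = \left(B + t\right)^{2}$ ($j{\left(B,t \right)} = \left(B + t\right) \left(t + B\right) = \left(B + t\right) \left(B + t\right) = \left(B + t\right)^{2}$)
$- j{\left(-55,Q \right)} = - (\left(-55\right)^{2} + \left(\frac{1}{152}\right)^{2} + 2 \left(-55\right) \frac{1}{152}) = - (3025 + \frac{1}{23104} - \frac{55}{76}) = \left(-1\right) \frac{69872881}{23104} = - \frac{69872881}{23104}$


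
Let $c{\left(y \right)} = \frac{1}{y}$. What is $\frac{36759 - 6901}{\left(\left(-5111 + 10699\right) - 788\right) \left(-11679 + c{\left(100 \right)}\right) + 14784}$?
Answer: $- \frac{14929}{28022184} \approx -0.00053276$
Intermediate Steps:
$\frac{36759 - 6901}{\left(\left(-5111 + 10699\right) - 788\right) \left(-11679 + c{\left(100 \right)}\right) + 14784} = \frac{36759 - 6901}{\left(\left(-5111 + 10699\right) - 788\right) \left(-11679 + \frac{1}{100}\right) + 14784} = \frac{29858}{\left(5588 - 788\right) \left(-11679 + \frac{1}{100}\right) + 14784} = \frac{29858}{4800 \left(- \frac{1167899}{100}\right) + 14784} = \frac{29858}{-56059152 + 14784} = \frac{29858}{-56044368} = 29858 \left(- \frac{1}{56044368}\right) = - \frac{14929}{28022184}$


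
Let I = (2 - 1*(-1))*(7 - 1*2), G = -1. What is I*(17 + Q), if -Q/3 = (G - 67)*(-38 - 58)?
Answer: -293505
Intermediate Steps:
Q = -19584 (Q = -3*(-1 - 67)*(-38 - 58) = -(-204)*(-96) = -3*6528 = -19584)
I = 15 (I = (2 + 1)*(7 - 2) = 3*5 = 15)
I*(17 + Q) = 15*(17 - 19584) = 15*(-19567) = -293505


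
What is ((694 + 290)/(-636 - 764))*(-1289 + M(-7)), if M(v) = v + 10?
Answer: 158178/175 ≈ 903.87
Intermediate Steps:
M(v) = 10 + v
((694 + 290)/(-636 - 764))*(-1289 + M(-7)) = ((694 + 290)/(-636 - 764))*(-1289 + (10 - 7)) = (984/(-1400))*(-1289 + 3) = (984*(-1/1400))*(-1286) = -123/175*(-1286) = 158178/175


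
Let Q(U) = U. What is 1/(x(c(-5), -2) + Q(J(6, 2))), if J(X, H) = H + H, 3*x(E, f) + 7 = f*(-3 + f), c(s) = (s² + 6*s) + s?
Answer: ⅕ ≈ 0.20000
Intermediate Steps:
c(s) = s² + 7*s
x(E, f) = -7/3 + f*(-3 + f)/3 (x(E, f) = -7/3 + (f*(-3 + f))/3 = -7/3 + f*(-3 + f)/3)
J(X, H) = 2*H
1/(x(c(-5), -2) + Q(J(6, 2))) = 1/((-7/3 - 1*(-2) + (⅓)*(-2)²) + 2*2) = 1/((-7/3 + 2 + (⅓)*4) + 4) = 1/((-7/3 + 2 + 4/3) + 4) = 1/(1 + 4) = 1/5 = ⅕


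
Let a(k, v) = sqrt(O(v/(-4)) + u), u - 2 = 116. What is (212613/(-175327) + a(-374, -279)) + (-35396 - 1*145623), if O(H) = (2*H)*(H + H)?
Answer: -31737730826/175327 + sqrt(78313)/2 ≈ -1.8088e+5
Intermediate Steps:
O(H) = 4*H**2 (O(H) = (2*H)*(2*H) = 4*H**2)
u = 118 (u = 2 + 116 = 118)
a(k, v) = sqrt(118 + v**2/4) (a(k, v) = sqrt(4*(v/(-4))**2 + 118) = sqrt(4*(v*(-1/4))**2 + 118) = sqrt(4*(-v/4)**2 + 118) = sqrt(4*(v**2/16) + 118) = sqrt(v**2/4 + 118) = sqrt(118 + v**2/4))
(212613/(-175327) + a(-374, -279)) + (-35396 - 1*145623) = (212613/(-175327) + sqrt(472 + (-279)**2)/2) + (-35396 - 1*145623) = (212613*(-1/175327) + sqrt(472 + 77841)/2) + (-35396 - 145623) = (-212613/175327 + sqrt(78313)/2) - 181019 = -31737730826/175327 + sqrt(78313)/2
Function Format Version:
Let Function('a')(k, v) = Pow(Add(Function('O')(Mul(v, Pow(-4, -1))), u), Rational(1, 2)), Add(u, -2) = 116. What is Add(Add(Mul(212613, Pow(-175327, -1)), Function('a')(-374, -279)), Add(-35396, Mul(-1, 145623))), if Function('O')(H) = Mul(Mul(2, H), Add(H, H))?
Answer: Add(Rational(-31737730826, 175327), Mul(Rational(1, 2), Pow(78313, Rational(1, 2)))) ≈ -1.8088e+5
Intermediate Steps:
Function('O')(H) = Mul(4, Pow(H, 2)) (Function('O')(H) = Mul(Mul(2, H), Mul(2, H)) = Mul(4, Pow(H, 2)))
u = 118 (u = Add(2, 116) = 118)
Function('a')(k, v) = Pow(Add(118, Mul(Rational(1, 4), Pow(v, 2))), Rational(1, 2)) (Function('a')(k, v) = Pow(Add(Mul(4, Pow(Mul(v, Pow(-4, -1)), 2)), 118), Rational(1, 2)) = Pow(Add(Mul(4, Pow(Mul(v, Rational(-1, 4)), 2)), 118), Rational(1, 2)) = Pow(Add(Mul(4, Pow(Mul(Rational(-1, 4), v), 2)), 118), Rational(1, 2)) = Pow(Add(Mul(4, Mul(Rational(1, 16), Pow(v, 2))), 118), Rational(1, 2)) = Pow(Add(Mul(Rational(1, 4), Pow(v, 2)), 118), Rational(1, 2)) = Pow(Add(118, Mul(Rational(1, 4), Pow(v, 2))), Rational(1, 2)))
Add(Add(Mul(212613, Pow(-175327, -1)), Function('a')(-374, -279)), Add(-35396, Mul(-1, 145623))) = Add(Add(Mul(212613, Pow(-175327, -1)), Mul(Rational(1, 2), Pow(Add(472, Pow(-279, 2)), Rational(1, 2)))), Add(-35396, Mul(-1, 145623))) = Add(Add(Mul(212613, Rational(-1, 175327)), Mul(Rational(1, 2), Pow(Add(472, 77841), Rational(1, 2)))), Add(-35396, -145623)) = Add(Add(Rational(-212613, 175327), Mul(Rational(1, 2), Pow(78313, Rational(1, 2)))), -181019) = Add(Rational(-31737730826, 175327), Mul(Rational(1, 2), Pow(78313, Rational(1, 2))))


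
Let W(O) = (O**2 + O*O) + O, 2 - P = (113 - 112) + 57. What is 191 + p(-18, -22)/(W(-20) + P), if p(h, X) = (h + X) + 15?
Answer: 138259/724 ≈ 190.97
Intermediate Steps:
P = -56 (P = 2 - ((113 - 112) + 57) = 2 - (1 + 57) = 2 - 1*58 = 2 - 58 = -56)
W(O) = O + 2*O**2 (W(O) = (O**2 + O**2) + O = 2*O**2 + O = O + 2*O**2)
p(h, X) = 15 + X + h (p(h, X) = (X + h) + 15 = 15 + X + h)
191 + p(-18, -22)/(W(-20) + P) = 191 + (15 - 22 - 18)/(-20*(1 + 2*(-20)) - 56) = 191 - 25/(-20*(1 - 40) - 56) = 191 - 25/(-20*(-39) - 56) = 191 - 25/(780 - 56) = 191 - 25/724 = 138259/724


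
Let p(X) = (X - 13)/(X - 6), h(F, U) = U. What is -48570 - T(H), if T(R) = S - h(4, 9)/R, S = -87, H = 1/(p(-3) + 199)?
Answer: -46676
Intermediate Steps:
p(X) = (-13 + X)/(-6 + X)
H = 9/1807 (H = 1/((-13 - 3)/(-6 - 3) + 199) = 1/(-16/(-9) + 199) = 1/(-⅑*(-16) + 199) = 1/(16/9 + 199) = 1/(1807/9) = 9/1807 ≈ 0.0049806)
T(R) = -87 - 9/R
-48570 - T(H) = -48570 - (-87 - 9/9/1807) = -48570 - (-87 - 9*1807/9) = -48570 - (-87 - 1807) = -48570 - 1*(-1894) = -48570 + 1894 = -46676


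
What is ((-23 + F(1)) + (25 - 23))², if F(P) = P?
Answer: 400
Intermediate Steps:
((-23 + F(1)) + (25 - 23))² = ((-23 + 1) + (25 - 23))² = (-22 + 2)² = (-20)² = 400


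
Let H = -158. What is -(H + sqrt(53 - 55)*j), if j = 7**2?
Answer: 158 - 49*I*sqrt(2) ≈ 158.0 - 69.297*I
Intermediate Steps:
j = 49
-(H + sqrt(53 - 55)*j) = -(-158 + sqrt(53 - 55)*49) = -(-158 + sqrt(-2)*49) = -(-158 + (I*sqrt(2))*49) = -(-158 + 49*I*sqrt(2)) = 158 - 49*I*sqrt(2)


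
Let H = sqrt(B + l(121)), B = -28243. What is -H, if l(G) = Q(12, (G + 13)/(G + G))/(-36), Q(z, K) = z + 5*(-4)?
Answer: -I*sqrt(254185)/3 ≈ -168.06*I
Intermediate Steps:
Q(z, K) = -20 + z (Q(z, K) = z - 20 = -20 + z)
l(G) = 2/9 (l(G) = (-20 + 12)/(-36) = -8*(-1/36) = 2/9)
H = I*sqrt(254185)/3 (H = sqrt(-28243 + 2/9) = sqrt(-254185/9) = I*sqrt(254185)/3 ≈ 168.06*I)
-H = -I*sqrt(254185)/3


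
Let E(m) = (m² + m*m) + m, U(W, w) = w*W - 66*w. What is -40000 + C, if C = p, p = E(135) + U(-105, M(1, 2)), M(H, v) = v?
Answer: -3757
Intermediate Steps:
U(W, w) = -66*w + W*w (U(W, w) = W*w - 66*w = -66*w + W*w)
E(m) = m + 2*m² (E(m) = (m² + m²) + m = 2*m² + m = m + 2*m²)
p = 36243 (p = 135*(1 + 2*135) + 2*(-66 - 105) = 135*(1 + 270) + 2*(-171) = 135*271 - 342 = 36585 - 342 = 36243)
C = 36243
-40000 + C = -40000 + 36243 = -3757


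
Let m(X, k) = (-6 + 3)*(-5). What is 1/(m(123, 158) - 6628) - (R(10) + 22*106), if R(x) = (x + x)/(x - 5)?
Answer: -15447969/6613 ≈ -2336.0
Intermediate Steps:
m(X, k) = 15 (m(X, k) = -3*(-5) = 15)
R(x) = 2*x/(-5 + x) (R(x) = (2*x)/(-5 + x) = 2*x/(-5 + x))
1/(m(123, 158) - 6628) - (R(10) + 22*106) = 1/(15 - 6628) - (2*10/(-5 + 10) + 22*106) = 1/(-6613) - (2*10/5 + 2332) = -1/6613 - (2*10*(1/5) + 2332) = -1/6613 - (4 + 2332) = -1/6613 - 1*2336 = -1/6613 - 2336 = -15447969/6613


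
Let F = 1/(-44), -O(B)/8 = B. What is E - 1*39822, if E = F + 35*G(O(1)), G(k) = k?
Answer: -1764489/44 ≈ -40102.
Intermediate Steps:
O(B) = -8*B
F = -1/44 ≈ -0.022727
E = -12321/44 (E = -1/44 + 35*(-8*1) = -1/44 + 35*(-8) = -1/44 - 280 = -12321/44 ≈ -280.02)
E - 1*39822 = -12321/44 - 1*39822 = -12321/44 - 39822 = -1764489/44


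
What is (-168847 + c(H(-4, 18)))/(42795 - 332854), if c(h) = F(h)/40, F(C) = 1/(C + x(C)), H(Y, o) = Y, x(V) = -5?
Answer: 60784921/104421240 ≈ 0.58211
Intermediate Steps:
F(C) = 1/(-5 + C) (F(C) = 1/(C - 5) = 1/(-5 + C))
c(h) = 1/(40*(-5 + h)) (c(h) = 1/((-5 + h)*40) = (1/40)/(-5 + h) = 1/(40*(-5 + h)))
(-168847 + c(H(-4, 18)))/(42795 - 332854) = (-168847 + 1/(40*(-5 - 4)))/(42795 - 332854) = (-168847 + (1/40)/(-9))/(-290059) = (-168847 + (1/40)*(-1/9))*(-1/290059) = (-168847 - 1/360)*(-1/290059) = -60784921/360*(-1/290059) = 60784921/104421240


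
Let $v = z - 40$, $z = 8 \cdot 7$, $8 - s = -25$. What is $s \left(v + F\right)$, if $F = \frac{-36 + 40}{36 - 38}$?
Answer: $462$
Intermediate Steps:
$s = 33$ ($s = 8 - -25 = 8 + 25 = 33$)
$F = -2$ ($F = \frac{4}{-2} = 4 \left(- \frac{1}{2}\right) = -2$)
$z = 56$
$v = 16$ ($v = 56 - 40 = 16$)
$s \left(v + F\right) = 33 \left(16 - 2\right) = 33 \cdot 14 = 462$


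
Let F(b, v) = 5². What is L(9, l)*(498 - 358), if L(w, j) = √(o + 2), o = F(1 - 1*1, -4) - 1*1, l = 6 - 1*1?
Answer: 140*√26 ≈ 713.86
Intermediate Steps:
F(b, v) = 25
l = 5 (l = 6 - 1 = 5)
o = 24 (o = 25 - 1*1 = 25 - 1 = 24)
L(w, j) = √26 (L(w, j) = √(24 + 2) = √26)
L(9, l)*(498 - 358) = √26*(498 - 358) = √26*140 = 140*√26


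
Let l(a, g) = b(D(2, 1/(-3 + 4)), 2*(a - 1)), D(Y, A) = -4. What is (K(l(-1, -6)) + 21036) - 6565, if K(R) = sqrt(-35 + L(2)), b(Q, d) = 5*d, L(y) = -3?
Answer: 14471 + I*sqrt(38) ≈ 14471.0 + 6.1644*I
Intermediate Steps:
l(a, g) = -10 + 10*a (l(a, g) = 5*(2*(a - 1)) = 5*(2*(-1 + a)) = 5*(-2 + 2*a) = -10 + 10*a)
K(R) = I*sqrt(38) (K(R) = sqrt(-35 - 3) = sqrt(-38) = I*sqrt(38))
(K(l(-1, -6)) + 21036) - 6565 = (I*sqrt(38) + 21036) - 6565 = (21036 + I*sqrt(38)) - 6565 = 14471 + I*sqrt(38)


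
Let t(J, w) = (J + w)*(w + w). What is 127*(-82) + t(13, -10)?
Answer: -10474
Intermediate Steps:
t(J, w) = 2*w*(J + w) (t(J, w) = (J + w)*(2*w) = 2*w*(J + w))
127*(-82) + t(13, -10) = 127*(-82) + 2*(-10)*(13 - 10) = -10414 + 2*(-10)*3 = -10414 - 60 = -10474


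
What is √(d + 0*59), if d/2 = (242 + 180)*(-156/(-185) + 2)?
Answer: 2*√20532410/185 ≈ 48.987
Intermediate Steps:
d = 443944/185 (d = 2*((242 + 180)*(-156/(-185) + 2)) = 2*(422*(-156*(-1/185) + 2)) = 2*(422*(156/185 + 2)) = 2*(422*(526/185)) = 2*(221972/185) = 443944/185 ≈ 2399.7)
√(d + 0*59) = √(443944/185 + 0*59) = √(443944/185 + 0) = √(443944/185) = 2*√20532410/185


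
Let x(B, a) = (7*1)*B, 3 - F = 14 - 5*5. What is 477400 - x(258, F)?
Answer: 475594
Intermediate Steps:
F = 14 (F = 3 - (14 - 5*5) = 3 - (14 - 25) = 3 - 1*(-11) = 3 + 11 = 14)
x(B, a) = 7*B
477400 - x(258, F) = 477400 - 7*258 = 477400 - 1*1806 = 477400 - 1806 = 475594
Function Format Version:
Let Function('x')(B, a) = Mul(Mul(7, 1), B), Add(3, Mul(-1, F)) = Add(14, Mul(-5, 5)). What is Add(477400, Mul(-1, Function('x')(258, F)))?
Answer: 475594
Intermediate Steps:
F = 14 (F = Add(3, Mul(-1, Add(14, Mul(-5, 5)))) = Add(3, Mul(-1, Add(14, -25))) = Add(3, Mul(-1, -11)) = Add(3, 11) = 14)
Function('x')(B, a) = Mul(7, B)
Add(477400, Mul(-1, Function('x')(258, F))) = Add(477400, Mul(-1, Mul(7, 258))) = Add(477400, Mul(-1, 1806)) = Add(477400, -1806) = 475594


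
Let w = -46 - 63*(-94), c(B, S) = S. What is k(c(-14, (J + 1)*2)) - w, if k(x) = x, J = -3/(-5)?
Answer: -29364/5 ≈ -5872.8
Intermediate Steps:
J = ⅗ (J = -3*(-⅕) = ⅗ ≈ 0.60000)
w = 5876 (w = -46 + 5922 = 5876)
k(c(-14, (J + 1)*2)) - w = (⅗ + 1)*2 - 1*5876 = (8/5)*2 - 5876 = 16/5 - 5876 = -29364/5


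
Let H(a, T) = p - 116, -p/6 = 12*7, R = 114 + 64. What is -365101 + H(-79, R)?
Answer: -365721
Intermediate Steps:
R = 178
p = -504 (p = -72*7 = -6*84 = -504)
H(a, T) = -620 (H(a, T) = -504 - 116 = -620)
-365101 + H(-79, R) = -365101 - 620 = -365721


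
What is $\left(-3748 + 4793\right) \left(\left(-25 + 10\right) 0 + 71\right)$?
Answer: $74195$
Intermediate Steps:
$\left(-3748 + 4793\right) \left(\left(-25 + 10\right) 0 + 71\right) = 1045 \left(\left(-15\right) 0 + 71\right) = 1045 \left(0 + 71\right) = 1045 \cdot 71 = 74195$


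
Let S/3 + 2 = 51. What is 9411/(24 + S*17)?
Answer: 3137/841 ≈ 3.7301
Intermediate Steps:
S = 147 (S = -6 + 3*51 = -6 + 153 = 147)
9411/(24 + S*17) = 9411/(24 + 147*17) = 9411/(24 + 2499) = 9411/2523 = 9411*(1/2523) = 3137/841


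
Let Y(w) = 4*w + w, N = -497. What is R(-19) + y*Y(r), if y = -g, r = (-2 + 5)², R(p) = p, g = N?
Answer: 22346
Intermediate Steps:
g = -497
r = 9 (r = 3² = 9)
Y(w) = 5*w
y = 497 (y = -1*(-497) = 497)
R(-19) + y*Y(r) = -19 + 497*(5*9) = -19 + 497*45 = -19 + 22365 = 22346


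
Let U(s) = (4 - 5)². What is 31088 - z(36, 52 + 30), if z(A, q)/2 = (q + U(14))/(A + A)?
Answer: 1119085/36 ≈ 31086.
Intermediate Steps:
U(s) = 1 (U(s) = (-1)² = 1)
z(A, q) = (1 + q)/A (z(A, q) = 2*((q + 1)/(A + A)) = 2*((1 + q)/((2*A))) = 2*((1 + q)*(1/(2*A))) = 2*((1 + q)/(2*A)) = (1 + q)/A)
31088 - z(36, 52 + 30) = 31088 - (1 + (52 + 30))/36 = 31088 - (1 + 82)/36 = 31088 - 83/36 = 1119085/36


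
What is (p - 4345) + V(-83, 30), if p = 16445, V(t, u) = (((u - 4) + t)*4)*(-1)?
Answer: 12328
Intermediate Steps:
V(t, u) = 16 - 4*t - 4*u (V(t, u) = (((-4 + u) + t)*4)*(-1) = ((-4 + t + u)*4)*(-1) = (-16 + 4*t + 4*u)*(-1) = 16 - 4*t - 4*u)
(p - 4345) + V(-83, 30) = (16445 - 4345) + (16 - 4*(-83) - 4*30) = 12100 + (16 + 332 - 120) = 12100 + 228 = 12328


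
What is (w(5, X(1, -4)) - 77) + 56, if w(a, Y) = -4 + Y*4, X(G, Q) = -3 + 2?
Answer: -29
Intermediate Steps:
X(G, Q) = -1
w(a, Y) = -4 + 4*Y
(w(5, X(1, -4)) - 77) + 56 = ((-4 + 4*(-1)) - 77) + 56 = ((-4 - 4) - 77) + 56 = (-8 - 77) + 56 = -85 + 56 = -29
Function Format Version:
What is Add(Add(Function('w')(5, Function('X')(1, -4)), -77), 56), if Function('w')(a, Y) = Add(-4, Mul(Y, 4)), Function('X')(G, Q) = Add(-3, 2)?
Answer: -29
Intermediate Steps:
Function('X')(G, Q) = -1
Function('w')(a, Y) = Add(-4, Mul(4, Y))
Add(Add(Function('w')(5, Function('X')(1, -4)), -77), 56) = Add(Add(Add(-4, Mul(4, -1)), -77), 56) = Add(Add(Add(-4, -4), -77), 56) = Add(Add(-8, -77), 56) = Add(-85, 56) = -29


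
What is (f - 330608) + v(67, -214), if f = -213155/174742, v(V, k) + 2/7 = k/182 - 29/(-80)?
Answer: -30041184336373/90865840 ≈ -3.3061e+5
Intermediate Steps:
v(V, k) = 43/560 + k/182 (v(V, k) = -2/7 + (k/182 - 29/(-80)) = -2/7 + (k*(1/182) - 29*(-1/80)) = -2/7 + (k/182 + 29/80) = -2/7 + (29/80 + k/182) = 43/560 + k/182)
f = -213155/174742 (f = -213155*1/174742 = -213155/174742 ≈ -1.2198)
(f - 330608) + v(67, -214) = (-213155/174742 - 330608) + (43/560 + (1/182)*(-214)) = -57771316291/174742 + (43/560 - 107/91) = -57771316291/174742 - 1143/1040 = -30041184336373/90865840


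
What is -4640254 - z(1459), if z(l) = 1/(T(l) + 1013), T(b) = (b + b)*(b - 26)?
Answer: -19407894836779/4182507 ≈ -4.6403e+6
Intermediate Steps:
T(b) = 2*b*(-26 + b) (T(b) = (2*b)*(-26 + b) = 2*b*(-26 + b))
z(l) = 1/(1013 + 2*l*(-26 + l)) (z(l) = 1/(2*l*(-26 + l) + 1013) = 1/(1013 + 2*l*(-26 + l)))
-4640254 - z(1459) = -4640254 - 1/(1013 + 2*1459*(-26 + 1459)) = -4640254 - 1/(1013 + 2*1459*1433) = -4640254 - 1/(1013 + 4181494) = -4640254 - 1/4182507 = -19407894836779/4182507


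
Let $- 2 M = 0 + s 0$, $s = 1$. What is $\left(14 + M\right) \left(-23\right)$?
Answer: $-322$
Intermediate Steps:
$M = 0$ ($M = - \frac{0 + 1 \cdot 0}{2} = - \frac{0 + 0}{2} = \left(- \frac{1}{2}\right) 0 = 0$)
$\left(14 + M\right) \left(-23\right) = \left(14 + 0\right) \left(-23\right) = 14 \left(-23\right) = -322$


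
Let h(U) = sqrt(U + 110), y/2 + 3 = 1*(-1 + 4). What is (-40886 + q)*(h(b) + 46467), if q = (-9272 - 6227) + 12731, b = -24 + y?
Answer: -2028470418 - 43654*sqrt(86) ≈ -2.0289e+9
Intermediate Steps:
y = 0 (y = -6 + 2*(1*(-1 + 4)) = -6 + 2*(1*3) = -6 + 2*3 = -6 + 6 = 0)
b = -24 (b = -24 + 0 = -24)
h(U) = sqrt(110 + U)
q = -2768 (q = -15499 + 12731 = -2768)
(-40886 + q)*(h(b) + 46467) = (-40886 - 2768)*(sqrt(110 - 24) + 46467) = -43654*(sqrt(86) + 46467) = -43654*(46467 + sqrt(86)) = -2028470418 - 43654*sqrt(86)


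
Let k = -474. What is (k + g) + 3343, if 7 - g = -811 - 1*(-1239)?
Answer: 2448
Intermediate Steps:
g = -421 (g = 7 - (-811 - 1*(-1239)) = 7 - (-811 + 1239) = 7 - 1*428 = 7 - 428 = -421)
(k + g) + 3343 = (-474 - 421) + 3343 = -895 + 3343 = 2448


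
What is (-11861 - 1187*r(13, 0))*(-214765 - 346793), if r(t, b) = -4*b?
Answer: 6660639438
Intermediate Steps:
(-11861 - 1187*r(13, 0))*(-214765 - 346793) = (-11861 - (-4748)*0)*(-214765 - 346793) = (-11861 - 1187*0)*(-561558) = (-11861 + 0)*(-561558) = -11861*(-561558) = 6660639438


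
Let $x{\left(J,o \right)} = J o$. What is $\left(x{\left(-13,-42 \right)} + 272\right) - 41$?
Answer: $777$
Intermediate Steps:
$\left(x{\left(-13,-42 \right)} + 272\right) - 41 = \left(\left(-13\right) \left(-42\right) + 272\right) - 41 = \left(546 + 272\right) - 41 = 818 - 41 = 777$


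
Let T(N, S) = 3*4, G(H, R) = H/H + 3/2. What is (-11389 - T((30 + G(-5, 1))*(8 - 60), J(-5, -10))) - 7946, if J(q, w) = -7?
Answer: -19347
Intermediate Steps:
G(H, R) = 5/2 (G(H, R) = 1 + 3*(1/2) = 1 + 3/2 = 5/2)
T(N, S) = 12
(-11389 - T((30 + G(-5, 1))*(8 - 60), J(-5, -10))) - 7946 = (-11389 - 1*12) - 7946 = (-11389 - 12) - 7946 = -11401 - 7946 = -19347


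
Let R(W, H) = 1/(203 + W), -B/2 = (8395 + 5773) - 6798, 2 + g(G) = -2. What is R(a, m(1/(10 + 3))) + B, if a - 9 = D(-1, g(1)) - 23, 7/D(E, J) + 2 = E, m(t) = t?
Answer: -8254397/560 ≈ -14740.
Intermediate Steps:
g(G) = -4 (g(G) = -2 - 2 = -4)
D(E, J) = 7/(-2 + E)
B = -14740 (B = -2*((8395 + 5773) - 6798) = -2*(14168 - 6798) = -2*7370 = -14740)
a = -49/3 (a = 9 + (7/(-2 - 1) - 23) = 9 + (7/(-3) - 23) = 9 + (7*(-⅓) - 23) = 9 + (-7/3 - 23) = 9 - 76/3 = -49/3 ≈ -16.333)
R(a, m(1/(10 + 3))) + B = 1/(203 - 49/3) - 14740 = 1/(560/3) - 14740 = 3/560 - 14740 = -8254397/560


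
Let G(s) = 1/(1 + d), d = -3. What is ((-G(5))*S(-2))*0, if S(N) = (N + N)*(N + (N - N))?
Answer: 0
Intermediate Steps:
G(s) = -½ (G(s) = 1/(1 - 3) = 1/(-2) = -½)
S(N) = 2*N² (S(N) = (2*N)*(N + 0) = (2*N)*N = 2*N²)
((-G(5))*S(-2))*0 = ((-1*(-½))*(2*(-2)²))*0 = ((2*4)/2)*0 = ((½)*8)*0 = 4*0 = 0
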